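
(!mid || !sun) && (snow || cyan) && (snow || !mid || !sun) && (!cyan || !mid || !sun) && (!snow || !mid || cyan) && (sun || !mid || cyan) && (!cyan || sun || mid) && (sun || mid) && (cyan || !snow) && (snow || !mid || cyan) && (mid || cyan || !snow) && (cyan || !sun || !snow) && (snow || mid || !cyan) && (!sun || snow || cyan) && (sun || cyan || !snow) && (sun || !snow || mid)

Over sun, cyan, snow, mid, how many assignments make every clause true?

There are 2^4 = 16 truth assignments over (sun, cyan, snow, mid).
Split on snow. With snow = true, the clauses containing snow are satisfied and !snow drops from the rest; 2 of the 2^3 = 8 assignments to the other variables satisfy what remains.
With snow = false, by the same count on the reduced clause set, 1 assignment works.
Total: 2 + 1 = 3.

3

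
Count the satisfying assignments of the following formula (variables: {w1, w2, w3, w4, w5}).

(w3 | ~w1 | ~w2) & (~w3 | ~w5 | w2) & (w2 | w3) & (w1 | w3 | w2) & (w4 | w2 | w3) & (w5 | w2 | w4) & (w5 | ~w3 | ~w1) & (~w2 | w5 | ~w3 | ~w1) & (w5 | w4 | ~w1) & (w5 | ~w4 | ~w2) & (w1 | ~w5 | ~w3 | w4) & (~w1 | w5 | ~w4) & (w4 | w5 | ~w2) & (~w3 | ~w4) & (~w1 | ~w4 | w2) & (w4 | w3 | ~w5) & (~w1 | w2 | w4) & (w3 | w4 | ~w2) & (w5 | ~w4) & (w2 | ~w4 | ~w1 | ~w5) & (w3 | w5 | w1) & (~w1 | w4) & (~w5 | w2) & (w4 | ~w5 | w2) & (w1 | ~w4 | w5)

There are 2^5 = 32 truth assignments over (w1, w2, w3, w4, w5).
Split on w5. With w5 = 1, the clauses containing w5 are satisfied and ~w5 drops from the rest; 1 of the 2^4 = 16 assignments to the other variables satisfy what remains.
With w5 = 0, by the same count on the reduced clause set, 0 assignments work.
Total: 1 + 0 = 1.

1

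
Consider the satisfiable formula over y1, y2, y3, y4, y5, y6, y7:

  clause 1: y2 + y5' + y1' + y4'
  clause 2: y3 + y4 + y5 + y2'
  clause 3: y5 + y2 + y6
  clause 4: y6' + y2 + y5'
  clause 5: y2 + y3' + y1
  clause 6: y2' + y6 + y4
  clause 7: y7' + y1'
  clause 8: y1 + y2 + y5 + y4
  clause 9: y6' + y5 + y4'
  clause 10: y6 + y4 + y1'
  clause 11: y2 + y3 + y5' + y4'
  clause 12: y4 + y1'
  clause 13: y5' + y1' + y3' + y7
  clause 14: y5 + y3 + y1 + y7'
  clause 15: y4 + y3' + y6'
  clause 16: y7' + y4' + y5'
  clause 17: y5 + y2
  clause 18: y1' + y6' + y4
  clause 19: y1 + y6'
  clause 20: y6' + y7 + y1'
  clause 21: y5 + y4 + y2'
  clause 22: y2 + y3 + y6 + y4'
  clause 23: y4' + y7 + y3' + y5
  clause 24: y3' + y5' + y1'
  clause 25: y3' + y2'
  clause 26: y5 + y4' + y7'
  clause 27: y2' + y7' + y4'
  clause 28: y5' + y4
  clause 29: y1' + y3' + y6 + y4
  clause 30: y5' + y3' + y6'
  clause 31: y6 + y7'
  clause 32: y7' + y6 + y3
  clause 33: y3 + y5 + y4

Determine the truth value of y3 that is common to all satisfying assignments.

Suppose y3 = 1.
Unit clause (y2') forces y2 = 0.
Unit clause (y1) forces y1 = 1.
Unit clause (y7') forces y7 = 0.
Unit clause (y4) forces y4 = 1.
Unit clause (y5') forces y5 = 0.
That conflicts with the unit clause (y5).
So every satisfying assignment has y3 = False.

False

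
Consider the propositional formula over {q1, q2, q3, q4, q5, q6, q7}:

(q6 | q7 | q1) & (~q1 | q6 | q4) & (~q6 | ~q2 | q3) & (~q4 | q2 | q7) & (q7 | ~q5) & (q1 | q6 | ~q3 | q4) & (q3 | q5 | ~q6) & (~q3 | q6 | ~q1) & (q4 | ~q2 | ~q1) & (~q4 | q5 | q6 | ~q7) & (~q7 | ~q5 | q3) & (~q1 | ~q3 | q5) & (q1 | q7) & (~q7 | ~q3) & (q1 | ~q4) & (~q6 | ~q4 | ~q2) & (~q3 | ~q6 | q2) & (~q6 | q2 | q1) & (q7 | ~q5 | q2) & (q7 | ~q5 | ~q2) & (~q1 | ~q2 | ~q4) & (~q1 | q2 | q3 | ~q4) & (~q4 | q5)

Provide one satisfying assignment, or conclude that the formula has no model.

q1=0; q2=1; q3=0; q4=0; q5=0; q6=0; q7=1

Branch on q7: set q7 = 1.
(~q3) alone gives q3 = 0.
(~q5) alone gives q5 = 0.
(~q6) alone gives q6 = 0.
(~q4) alone gives q4 = 0.
(~q1) alone gives q1 = 0.
All clauses hold; q2 can take either value.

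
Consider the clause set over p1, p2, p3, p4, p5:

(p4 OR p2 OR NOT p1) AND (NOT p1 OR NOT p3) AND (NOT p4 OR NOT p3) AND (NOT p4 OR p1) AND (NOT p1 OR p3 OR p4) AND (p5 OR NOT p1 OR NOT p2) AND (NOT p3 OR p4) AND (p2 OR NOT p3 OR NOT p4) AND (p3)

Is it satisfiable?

No, unsatisfiable

(p3) alone gives p3 = true.
(NOT p1) alone gives p1 = false.
(NOT p4) alone gives p4 = false.
But (p4) is also a unit clause — contradiction.
No assignment satisfies every clause.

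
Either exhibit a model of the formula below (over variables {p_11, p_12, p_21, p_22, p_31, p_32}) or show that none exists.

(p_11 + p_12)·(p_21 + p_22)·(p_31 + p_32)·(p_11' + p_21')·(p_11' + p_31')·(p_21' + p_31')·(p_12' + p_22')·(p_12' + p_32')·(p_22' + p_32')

UNSATISFIABLE

Case p_11 = 1:
(p_21') alone gives p_21 = 0.
(p_22) alone gives p_22 = 1.
(p_31') alone gives p_31 = 0.
(p_32) alone gives p_32 = 1.
But (p_32') is also a unit clause — contradiction.
Undo p_11 and try p_11 = 0.
(p_12) alone gives p_12 = 1.
(p_22') alone gives p_22 = 0.
(p_21) alone gives p_21 = 1.
(p_31') alone gives p_31 = 0.
(p_32) alone gives p_32 = 1.
But (p_32') is also a unit clause — contradiction.
Neither p_11 = 1 nor p_11 = 0 works.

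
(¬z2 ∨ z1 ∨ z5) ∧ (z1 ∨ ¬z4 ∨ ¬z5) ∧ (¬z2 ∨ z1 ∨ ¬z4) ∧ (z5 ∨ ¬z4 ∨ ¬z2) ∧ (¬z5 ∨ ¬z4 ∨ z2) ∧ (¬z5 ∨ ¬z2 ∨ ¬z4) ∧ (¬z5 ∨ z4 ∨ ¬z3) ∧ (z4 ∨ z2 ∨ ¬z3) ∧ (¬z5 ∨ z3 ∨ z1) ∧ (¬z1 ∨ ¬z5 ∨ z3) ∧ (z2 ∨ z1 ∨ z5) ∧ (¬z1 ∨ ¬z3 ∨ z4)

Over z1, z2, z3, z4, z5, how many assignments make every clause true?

4

There are 2^5 = 32 truth assignments over (z1, z2, z3, z4, z5).
Split on z2. With z2 = True, the clauses containing z2 are satisfied and ¬z2 drops from the rest; 1 of the 2^4 = 16 assignments to the other variables satisfy what remains.
With z2 = False, by the same count on the reduced clause set, 3 assignments work.
Total: 1 + 3 = 4.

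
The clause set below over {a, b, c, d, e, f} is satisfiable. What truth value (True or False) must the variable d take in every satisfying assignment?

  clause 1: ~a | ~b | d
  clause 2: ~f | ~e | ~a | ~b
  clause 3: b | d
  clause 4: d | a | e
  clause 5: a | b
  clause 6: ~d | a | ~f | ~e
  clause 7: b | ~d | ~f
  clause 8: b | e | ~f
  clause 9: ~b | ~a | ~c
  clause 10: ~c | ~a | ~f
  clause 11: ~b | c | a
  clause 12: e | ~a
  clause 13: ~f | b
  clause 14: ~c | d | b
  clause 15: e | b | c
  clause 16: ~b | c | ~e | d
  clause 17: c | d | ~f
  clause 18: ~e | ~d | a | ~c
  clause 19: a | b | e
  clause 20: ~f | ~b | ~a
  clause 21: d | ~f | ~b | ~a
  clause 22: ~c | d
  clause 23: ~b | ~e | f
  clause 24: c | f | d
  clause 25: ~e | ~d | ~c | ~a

True

Suppose d = 0.
The clause (b) is unit, so b = 1.
The clause (~a) is unit, so a = 0.
The clause (e) is unit, so e = 1.
The clause (c) is unit, so c = 1.
Now (~c) is unsatisfied and unit — conflict.
So every satisfying assignment has d = True.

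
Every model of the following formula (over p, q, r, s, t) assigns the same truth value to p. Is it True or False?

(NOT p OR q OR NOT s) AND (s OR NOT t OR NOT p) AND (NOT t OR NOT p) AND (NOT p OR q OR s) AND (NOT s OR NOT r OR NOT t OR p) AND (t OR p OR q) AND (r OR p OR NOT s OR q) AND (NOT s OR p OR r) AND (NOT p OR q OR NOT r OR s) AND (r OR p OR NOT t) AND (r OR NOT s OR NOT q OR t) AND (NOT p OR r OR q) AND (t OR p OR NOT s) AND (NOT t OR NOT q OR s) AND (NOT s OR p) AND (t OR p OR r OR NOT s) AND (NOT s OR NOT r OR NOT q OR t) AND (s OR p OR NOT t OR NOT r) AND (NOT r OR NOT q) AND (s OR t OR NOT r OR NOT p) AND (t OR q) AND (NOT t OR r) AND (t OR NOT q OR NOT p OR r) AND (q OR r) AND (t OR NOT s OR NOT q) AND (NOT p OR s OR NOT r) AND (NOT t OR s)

Suppose p = true.
(NOT t) alone gives t = false.
(q) alone gives q = true.
(NOT r) alone gives r = false.
Now (r) is unsatisfied and unit — conflict.
So every satisfying assignment has p = False.

False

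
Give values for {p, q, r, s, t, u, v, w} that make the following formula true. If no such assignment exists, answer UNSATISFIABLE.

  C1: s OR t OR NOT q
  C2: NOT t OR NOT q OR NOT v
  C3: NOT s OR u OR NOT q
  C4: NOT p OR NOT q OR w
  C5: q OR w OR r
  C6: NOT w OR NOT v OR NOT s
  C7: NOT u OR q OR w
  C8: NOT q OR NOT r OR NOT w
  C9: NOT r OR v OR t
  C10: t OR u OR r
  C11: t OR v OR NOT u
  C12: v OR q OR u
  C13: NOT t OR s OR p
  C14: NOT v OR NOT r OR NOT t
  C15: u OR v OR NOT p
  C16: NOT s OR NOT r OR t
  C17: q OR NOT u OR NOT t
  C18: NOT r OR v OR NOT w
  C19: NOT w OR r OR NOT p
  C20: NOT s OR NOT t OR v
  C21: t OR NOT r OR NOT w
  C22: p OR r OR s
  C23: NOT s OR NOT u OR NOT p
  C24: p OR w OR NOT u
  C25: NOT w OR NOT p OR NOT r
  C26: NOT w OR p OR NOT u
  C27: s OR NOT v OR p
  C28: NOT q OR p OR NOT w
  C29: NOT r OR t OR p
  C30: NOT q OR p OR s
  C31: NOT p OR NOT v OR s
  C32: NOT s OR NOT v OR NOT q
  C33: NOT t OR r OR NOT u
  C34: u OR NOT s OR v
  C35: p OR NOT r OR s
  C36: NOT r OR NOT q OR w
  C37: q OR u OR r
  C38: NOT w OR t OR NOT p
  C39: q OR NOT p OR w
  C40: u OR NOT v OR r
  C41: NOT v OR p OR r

UNSATISFIABLE

Branch on s: set s = true.
Branch on u: set u = true.
From the singleton clause (NOT p), p = false.
From the singleton clause (w), w = true.
Now (NOT w) is unsatisfied and unit — conflict.
That branch fails; take u = false instead.
From the singleton clause (NOT q), q = false.
From the singleton clause (v), v = true.
From the singleton clause (NOT w), w = false.
From the singleton clause (r), r = true.
From the singleton clause (NOT t), t = false.
Now (t) is unsatisfied and unit — conflict.
Either choice for u ends in contradiction.
That branch fails; take s = false instead.
Branch on t: set t = true.
From the singleton clause (p), p = true.
From the singleton clause (NOT v), v = false.
From the singleton clause (u), u = true.
From the singleton clause (q), q = true.
From the singleton clause (w), w = true.
From the singleton clause (NOT r), r = false.
Now (r) is unsatisfied and unit — conflict.
That branch fails; take t = false instead.
From the singleton clause (NOT q), q = false.
Branch on w: set w = true.
From the singleton clause (NOT r), r = false.
From the singleton clause (u), u = true.
From the singleton clause (v), v = true.
From the singleton clause (NOT p), p = false.
Now (p) is unsatisfied and unit — conflict.
That branch fails; take w = false instead.
From the singleton clause (r), r = true.
From the singleton clause (NOT u), u = false.
From the singleton clause (v), v = true.
From the singleton clause (p), p = true.
Now (NOT p) is unsatisfied and unit — conflict.
Either choice for w ends in contradiction.
Either choice for t ends in contradiction.
Either choice for s ends in contradiction.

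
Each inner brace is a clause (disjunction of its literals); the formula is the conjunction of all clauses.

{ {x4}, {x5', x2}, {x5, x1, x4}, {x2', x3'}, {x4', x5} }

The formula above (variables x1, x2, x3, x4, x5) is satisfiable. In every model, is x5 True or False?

True

Suppose x5 = 0.
The clause (x4) is unit, so x4 = 1.
But (x4') is also a unit clause — contradiction.
So every satisfying assignment has x5 = True.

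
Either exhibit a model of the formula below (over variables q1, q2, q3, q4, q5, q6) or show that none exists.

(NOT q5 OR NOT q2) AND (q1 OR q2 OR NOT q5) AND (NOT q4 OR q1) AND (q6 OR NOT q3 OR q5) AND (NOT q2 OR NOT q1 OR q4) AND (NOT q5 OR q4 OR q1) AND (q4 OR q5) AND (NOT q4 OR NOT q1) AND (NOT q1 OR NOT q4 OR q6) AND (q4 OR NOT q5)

UNSATISFIABLE

Suppose q5 = false.
The clause (q4) is unit, so q4 = true.
The clause (q1) is unit, so q1 = true.
Now (NOT q1) is unsatisfied and unit — conflict.
That branch fails; take q5 = true instead.
The clause (NOT q2) is unit, so q2 = false.
The clause (q1) is unit, so q1 = true.
The clause (NOT q4) is unit, so q4 = false.
Now (q4) is unsatisfied and unit — conflict.
Either choice for q5 ends in contradiction.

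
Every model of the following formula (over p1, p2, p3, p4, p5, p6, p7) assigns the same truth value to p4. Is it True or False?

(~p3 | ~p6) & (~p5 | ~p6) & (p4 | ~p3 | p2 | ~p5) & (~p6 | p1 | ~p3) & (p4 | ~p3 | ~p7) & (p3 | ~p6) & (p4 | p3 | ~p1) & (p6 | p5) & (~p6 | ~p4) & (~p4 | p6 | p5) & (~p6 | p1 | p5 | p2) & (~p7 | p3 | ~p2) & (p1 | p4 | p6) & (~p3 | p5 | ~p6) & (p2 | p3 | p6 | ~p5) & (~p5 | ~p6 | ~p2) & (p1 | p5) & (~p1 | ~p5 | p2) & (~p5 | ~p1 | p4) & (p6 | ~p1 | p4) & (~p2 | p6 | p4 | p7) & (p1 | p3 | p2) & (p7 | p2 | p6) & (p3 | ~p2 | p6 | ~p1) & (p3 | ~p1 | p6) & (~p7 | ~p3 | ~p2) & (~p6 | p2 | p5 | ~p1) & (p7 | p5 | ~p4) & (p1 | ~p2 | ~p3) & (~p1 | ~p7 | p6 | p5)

True

Suppose p4 = 0.
Branch on p3: set p3 = 0.
(~p6) alone gives p6 = 0.
(~p1) alone gives p1 = 0.
But (p1) is also a unit clause — contradiction.
Backtrack on p3: now try p3 = 1.
(~p6) alone gives p6 = 0.
(~p7) alone gives p7 = 0.
(p5) alone gives p5 = 1.
(p2) alone gives p2 = 1.
But (~p2) is also a unit clause — contradiction.
Both values of p3 lead to a conflict.
So every satisfying assignment has p4 = True.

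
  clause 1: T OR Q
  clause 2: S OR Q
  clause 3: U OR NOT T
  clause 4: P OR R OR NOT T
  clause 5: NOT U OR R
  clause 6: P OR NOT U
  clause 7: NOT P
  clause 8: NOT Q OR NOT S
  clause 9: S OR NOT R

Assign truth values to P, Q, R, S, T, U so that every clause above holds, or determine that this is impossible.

P ↦ false, Q ↦ true, R ↦ false, S ↦ false, T ↦ false, U ↦ false

From the singleton clause (NOT P), P = false.
From the singleton clause (NOT U), U = false.
From the singleton clause (NOT T), T = false.
From the singleton clause (Q), Q = true.
From the singleton clause (NOT S), S = false.
From the singleton clause (NOT R), R = false.
Every clause now holds.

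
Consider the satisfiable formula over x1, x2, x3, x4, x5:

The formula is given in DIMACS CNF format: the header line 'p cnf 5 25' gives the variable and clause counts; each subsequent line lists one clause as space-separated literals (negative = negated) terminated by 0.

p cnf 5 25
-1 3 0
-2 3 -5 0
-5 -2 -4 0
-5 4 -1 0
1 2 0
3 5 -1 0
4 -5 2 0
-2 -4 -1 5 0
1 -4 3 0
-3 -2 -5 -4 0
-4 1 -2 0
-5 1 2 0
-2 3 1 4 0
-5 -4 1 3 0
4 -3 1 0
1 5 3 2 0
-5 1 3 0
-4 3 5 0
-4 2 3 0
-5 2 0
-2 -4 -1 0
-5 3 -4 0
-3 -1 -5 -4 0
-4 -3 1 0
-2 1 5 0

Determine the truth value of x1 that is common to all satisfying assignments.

Suppose x1 = False.
The clause (x2) is unit, so x2 = True.
The clause (¬x4) is unit, so x4 = False.
The clause (x3) is unit, so x3 = True.
That conflicts with the unit clause (¬x3).
So every satisfying assignment has x1 = True.

True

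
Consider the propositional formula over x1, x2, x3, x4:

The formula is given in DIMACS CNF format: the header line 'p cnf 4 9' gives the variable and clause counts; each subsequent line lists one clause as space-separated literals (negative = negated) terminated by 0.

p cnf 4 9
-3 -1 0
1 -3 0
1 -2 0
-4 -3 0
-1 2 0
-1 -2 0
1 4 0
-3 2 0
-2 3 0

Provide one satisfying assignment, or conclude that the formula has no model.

Suppose x3 = False.
The clause (¬x2) is unit, so x2 = False.
The clause (¬x1) is unit, so x1 = False.
The clause (x4) is unit, so x4 = True.
All clauses are satisfied.

x1: False,  x2: False,  x3: False,  x4: True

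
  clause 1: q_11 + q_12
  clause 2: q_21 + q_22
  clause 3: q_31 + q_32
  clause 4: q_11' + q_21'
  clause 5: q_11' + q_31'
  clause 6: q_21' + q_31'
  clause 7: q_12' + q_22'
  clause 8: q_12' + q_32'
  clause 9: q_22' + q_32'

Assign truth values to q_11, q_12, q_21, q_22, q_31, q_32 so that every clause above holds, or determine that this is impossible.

UNSATISFIABLE

Try q_11 = 1.
(q_21') alone gives q_21 = 0.
(q_22) alone gives q_22 = 1.
(q_31') alone gives q_31 = 0.
(q_32) alone gives q_32 = 1.
But (q_32') is also a unit clause — contradiction.
Backtrack on q_11: now try q_11 = 0.
(q_12) alone gives q_12 = 1.
(q_22') alone gives q_22 = 0.
(q_21) alone gives q_21 = 1.
(q_31') alone gives q_31 = 0.
(q_32) alone gives q_32 = 1.
But (q_32') is also a unit clause — contradiction.
Either choice for q_11 ends in contradiction.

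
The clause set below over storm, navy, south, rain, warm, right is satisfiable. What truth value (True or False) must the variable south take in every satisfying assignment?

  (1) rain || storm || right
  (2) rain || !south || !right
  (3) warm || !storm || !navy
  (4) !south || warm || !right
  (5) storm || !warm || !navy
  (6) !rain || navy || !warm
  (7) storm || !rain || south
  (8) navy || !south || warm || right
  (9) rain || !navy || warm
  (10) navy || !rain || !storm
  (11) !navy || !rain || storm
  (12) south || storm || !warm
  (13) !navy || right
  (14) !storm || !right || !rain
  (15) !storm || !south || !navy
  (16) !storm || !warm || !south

Suppose south = true.
Branch on rain: set rain = true.
Branch on warm: set warm = true.
From the singleton clause (navy), navy = true.
From the singleton clause (storm), storm = true.
That conflicts with the unit clause (!storm).
Undo warm and try warm = false.
From the singleton clause (!right), right = false.
From the singleton clause (navy), navy = true.
That conflicts with the unit clause (!navy).
Either choice for warm ends in contradiction.
Undo rain and try rain = false.
From the singleton clause (!right), right = false.
From the singleton clause (storm), storm = true.
From the singleton clause (!navy), navy = false.
From the singleton clause (warm), warm = true.
That conflicts with the unit clause (!warm).
Either choice for rain ends in contradiction.
So every satisfying assignment has south = False.

False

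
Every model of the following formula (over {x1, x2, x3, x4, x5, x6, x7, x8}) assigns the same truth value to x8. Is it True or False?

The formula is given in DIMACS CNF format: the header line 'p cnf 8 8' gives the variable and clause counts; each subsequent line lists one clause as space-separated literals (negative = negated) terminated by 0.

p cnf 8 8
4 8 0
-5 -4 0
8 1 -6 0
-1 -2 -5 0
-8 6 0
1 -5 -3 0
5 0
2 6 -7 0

Suppose x8 = False.
The clause (x4) is unit, so x4 = True.
The clause (¬x5) is unit, so x5 = False.
Now (x5) is unsatisfied and unit — conflict.
So every satisfying assignment has x8 = True.

True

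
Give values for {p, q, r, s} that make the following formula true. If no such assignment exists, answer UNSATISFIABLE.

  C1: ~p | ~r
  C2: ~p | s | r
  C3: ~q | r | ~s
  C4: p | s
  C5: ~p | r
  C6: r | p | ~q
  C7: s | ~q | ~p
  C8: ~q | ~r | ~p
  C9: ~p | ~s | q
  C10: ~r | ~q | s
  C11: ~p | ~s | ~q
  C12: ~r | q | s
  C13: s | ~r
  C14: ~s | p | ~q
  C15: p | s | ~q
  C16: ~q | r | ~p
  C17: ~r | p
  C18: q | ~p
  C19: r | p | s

Suppose p = 0.
(s) alone gives s = 1.
(~q) alone gives q = 0.
(~r) alone gives r = 0.
This assignment satisfies each clause.

p ↦ 0; q ↦ 0; r ↦ 0; s ↦ 1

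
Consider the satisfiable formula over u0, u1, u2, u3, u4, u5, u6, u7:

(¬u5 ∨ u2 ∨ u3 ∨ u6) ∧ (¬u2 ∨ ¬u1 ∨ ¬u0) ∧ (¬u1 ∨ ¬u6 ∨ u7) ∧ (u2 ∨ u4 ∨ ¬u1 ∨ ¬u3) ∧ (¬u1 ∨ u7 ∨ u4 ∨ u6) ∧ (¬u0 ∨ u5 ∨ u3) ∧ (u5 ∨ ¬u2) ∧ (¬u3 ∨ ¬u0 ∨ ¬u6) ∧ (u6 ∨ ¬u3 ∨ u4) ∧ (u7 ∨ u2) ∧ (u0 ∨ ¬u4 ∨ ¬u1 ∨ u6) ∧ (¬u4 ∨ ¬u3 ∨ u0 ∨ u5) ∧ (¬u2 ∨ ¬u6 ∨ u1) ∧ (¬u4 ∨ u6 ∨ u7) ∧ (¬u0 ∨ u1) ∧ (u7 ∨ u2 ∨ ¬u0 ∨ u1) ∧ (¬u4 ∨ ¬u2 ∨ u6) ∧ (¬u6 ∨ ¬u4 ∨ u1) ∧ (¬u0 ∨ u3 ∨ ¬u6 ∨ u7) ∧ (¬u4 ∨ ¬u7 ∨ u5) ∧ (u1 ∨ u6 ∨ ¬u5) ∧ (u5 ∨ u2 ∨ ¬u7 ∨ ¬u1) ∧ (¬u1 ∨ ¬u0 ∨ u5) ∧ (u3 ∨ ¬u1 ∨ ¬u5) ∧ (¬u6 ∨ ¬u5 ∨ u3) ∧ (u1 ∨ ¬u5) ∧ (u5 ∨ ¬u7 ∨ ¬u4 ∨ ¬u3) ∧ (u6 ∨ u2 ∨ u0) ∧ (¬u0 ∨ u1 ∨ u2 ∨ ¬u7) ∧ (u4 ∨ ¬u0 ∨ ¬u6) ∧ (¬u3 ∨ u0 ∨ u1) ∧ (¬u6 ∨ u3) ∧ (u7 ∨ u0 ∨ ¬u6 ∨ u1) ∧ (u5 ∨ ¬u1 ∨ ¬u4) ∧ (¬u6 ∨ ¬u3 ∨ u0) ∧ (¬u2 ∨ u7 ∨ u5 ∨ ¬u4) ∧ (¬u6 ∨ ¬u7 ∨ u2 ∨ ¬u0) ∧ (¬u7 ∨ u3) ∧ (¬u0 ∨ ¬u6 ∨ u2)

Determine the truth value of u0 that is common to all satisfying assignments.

Suppose u0 = False.
Try u5 = True.
From the singleton clause (u1), u1 = True.
From the singleton clause (u3), u3 = True.
From the singleton clause (¬u6), u6 = False.
From the singleton clause (u4), u4 = True.
That conflicts with the unit clause (¬u4).
So u5 must be the other value — set u5 = False.
From the singleton clause (¬u2), u2 = False.
From the singleton clause (u7), u7 = True.
From the singleton clause (¬u4), u4 = False.
From the singleton clause (¬u1), u1 = False.
From the singleton clause (u6), u6 = True.
From the singleton clause (¬u3), u3 = False.
That conflicts with the unit clause (u3).
Neither u5 = True nor u5 = False works.
So every satisfying assignment has u0 = True.

True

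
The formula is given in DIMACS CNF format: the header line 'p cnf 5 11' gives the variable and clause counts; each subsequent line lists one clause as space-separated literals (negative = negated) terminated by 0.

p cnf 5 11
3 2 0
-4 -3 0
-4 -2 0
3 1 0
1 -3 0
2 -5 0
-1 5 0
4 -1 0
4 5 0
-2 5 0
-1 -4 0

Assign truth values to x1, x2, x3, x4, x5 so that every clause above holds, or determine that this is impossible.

Case x3 = True:
(¬x4) alone gives x4 = False.
(x1) alone gives x1 = True.
Now (¬x1) is unsatisfied and unit — conflict.
Undo x3 and try x3 = False.
(x2) alone gives x2 = True.
(¬x4) alone gives x4 = False.
(x1) alone gives x1 = True.
Now (¬x1) is unsatisfied and unit — conflict.
Both values of x3 lead to a conflict.

UNSATISFIABLE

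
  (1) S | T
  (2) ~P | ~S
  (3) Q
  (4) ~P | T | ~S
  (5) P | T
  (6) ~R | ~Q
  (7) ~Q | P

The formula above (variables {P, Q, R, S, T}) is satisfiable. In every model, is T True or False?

Suppose T = 0.
Unit clause (S) forces S = 1.
Unit clause (~P) forces P = 0.
But (P) is also a unit clause — contradiction.
So every satisfying assignment has T = True.

True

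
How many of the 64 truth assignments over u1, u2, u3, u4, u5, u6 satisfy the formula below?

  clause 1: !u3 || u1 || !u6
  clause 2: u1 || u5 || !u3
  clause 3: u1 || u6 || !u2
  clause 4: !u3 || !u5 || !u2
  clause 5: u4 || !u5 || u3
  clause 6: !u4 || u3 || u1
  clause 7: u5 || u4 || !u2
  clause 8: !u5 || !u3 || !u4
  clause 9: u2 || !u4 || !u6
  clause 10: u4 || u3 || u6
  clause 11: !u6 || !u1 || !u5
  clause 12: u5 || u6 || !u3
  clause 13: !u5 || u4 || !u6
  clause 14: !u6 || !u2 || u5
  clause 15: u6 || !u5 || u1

There are 2^6 = 64 truth assignments over (u1, u2, u3, u4, u5, u6).
Split on u4. With u4 = true, the clauses containing u4 are satisfied and !u4 drops from the rest; 4 of the 2^5 = 32 assignments to the other variables satisfy what remains.
With u4 = false, by the same count on the reduced clause set, 4 assignments work.
(One model: u1=F, u2=F, u3=F, u4=F, u5=F, u6=T.)
Total: 4 + 4 = 8.

8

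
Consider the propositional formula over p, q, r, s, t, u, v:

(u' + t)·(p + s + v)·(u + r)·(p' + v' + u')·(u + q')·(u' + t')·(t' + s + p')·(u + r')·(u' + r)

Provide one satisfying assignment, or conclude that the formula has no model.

Try u = 0.
From the singleton clause (r), r = 1.
That conflicts with the unit clause (r').
That branch fails; take u = 1 instead.
From the singleton clause (t), t = 1.
That conflicts with the unit clause (t').
Both values of u lead to a conflict.

UNSATISFIABLE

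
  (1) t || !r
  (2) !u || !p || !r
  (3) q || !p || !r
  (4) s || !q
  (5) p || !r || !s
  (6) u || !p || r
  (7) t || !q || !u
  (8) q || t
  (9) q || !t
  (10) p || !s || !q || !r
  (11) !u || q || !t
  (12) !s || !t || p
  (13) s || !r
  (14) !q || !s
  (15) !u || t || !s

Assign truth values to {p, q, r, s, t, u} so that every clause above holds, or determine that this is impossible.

Suppose t = true.
From the singleton clause (q), q = true.
From the singleton clause (s), s = true.
Now (!s) is unsatisfied and unit — conflict.
Undo t and try t = false.
From the singleton clause (!r), r = false.
From the singleton clause (q), q = true.
From the singleton clause (s), s = true.
Now (!s) is unsatisfied and unit — conflict.
Both values of t lead to a conflict.

UNSATISFIABLE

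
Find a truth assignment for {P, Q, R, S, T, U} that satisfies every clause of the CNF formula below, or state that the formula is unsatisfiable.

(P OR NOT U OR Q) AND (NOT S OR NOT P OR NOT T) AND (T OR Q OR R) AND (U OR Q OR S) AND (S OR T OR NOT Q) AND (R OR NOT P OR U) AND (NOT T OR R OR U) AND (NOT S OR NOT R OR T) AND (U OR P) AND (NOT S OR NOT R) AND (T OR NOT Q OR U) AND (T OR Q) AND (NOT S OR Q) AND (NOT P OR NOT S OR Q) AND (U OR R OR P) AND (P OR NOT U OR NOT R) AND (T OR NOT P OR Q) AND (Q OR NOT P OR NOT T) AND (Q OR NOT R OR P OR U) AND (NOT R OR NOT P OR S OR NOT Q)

Case U = true:
Case P = false:
From the singleton clause (Q), Q = true.
From the singleton clause (NOT R), R = false.
Case S = false:
From the singleton clause (T), T = true.
This assignment satisfies each clause.

P: false, Q: true, R: false, S: false, T: true, U: true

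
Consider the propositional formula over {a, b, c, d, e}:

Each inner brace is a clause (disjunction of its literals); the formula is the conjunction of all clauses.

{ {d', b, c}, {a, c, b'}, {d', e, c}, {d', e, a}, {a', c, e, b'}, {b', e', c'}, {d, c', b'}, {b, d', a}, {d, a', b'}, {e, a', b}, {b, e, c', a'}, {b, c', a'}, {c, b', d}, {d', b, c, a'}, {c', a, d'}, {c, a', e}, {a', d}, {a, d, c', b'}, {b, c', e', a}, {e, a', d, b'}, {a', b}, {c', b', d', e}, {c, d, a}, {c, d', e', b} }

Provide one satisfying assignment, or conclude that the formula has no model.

a ↦ 0; b ↦ 0; c ↦ 1; d ↦ 0; e ↦ 0

Suppose a = 0.
Suppose c = 1.
Unit clause (d') forces d = 0.
Unit clause (b') forces b = 0.
Unit clause (e') forces e = 0.
This assignment satisfies each clause.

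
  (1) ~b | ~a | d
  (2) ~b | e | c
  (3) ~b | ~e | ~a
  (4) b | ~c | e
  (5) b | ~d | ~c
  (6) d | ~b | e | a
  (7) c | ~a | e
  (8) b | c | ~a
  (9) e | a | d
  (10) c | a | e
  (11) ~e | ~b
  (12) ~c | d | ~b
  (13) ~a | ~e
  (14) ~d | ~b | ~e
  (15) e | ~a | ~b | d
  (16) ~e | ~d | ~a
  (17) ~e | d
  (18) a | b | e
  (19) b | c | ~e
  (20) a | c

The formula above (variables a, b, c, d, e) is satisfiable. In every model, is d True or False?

Suppose d = 0.
(~e) alone gives e = 0.
(a) alone gives a = 1.
(~b) alone gives b = 0.
(~c) alone gives c = 0.
But (c) is also a unit clause — contradiction.
So every satisfying assignment has d = True.

True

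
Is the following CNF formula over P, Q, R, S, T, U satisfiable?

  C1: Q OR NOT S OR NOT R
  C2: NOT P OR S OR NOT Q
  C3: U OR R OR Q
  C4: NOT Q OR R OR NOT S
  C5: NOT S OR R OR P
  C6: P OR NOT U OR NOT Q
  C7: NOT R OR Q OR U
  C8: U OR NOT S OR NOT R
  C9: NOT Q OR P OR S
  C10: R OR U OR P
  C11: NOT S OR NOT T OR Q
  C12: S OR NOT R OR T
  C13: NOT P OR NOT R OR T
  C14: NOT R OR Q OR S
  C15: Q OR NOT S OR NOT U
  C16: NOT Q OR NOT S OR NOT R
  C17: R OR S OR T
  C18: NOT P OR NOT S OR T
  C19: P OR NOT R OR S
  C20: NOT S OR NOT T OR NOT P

Branch on Q: set Q = false.
Branch on S: set S = false.
(NOT R) alone gives R = false.
(U) alone gives U = true.
(T) alone gives T = true.
No clause remains; P is free.
A satisfying assignment: P: true; Q: false; R: false; S: false; T: true; U: true.

Yes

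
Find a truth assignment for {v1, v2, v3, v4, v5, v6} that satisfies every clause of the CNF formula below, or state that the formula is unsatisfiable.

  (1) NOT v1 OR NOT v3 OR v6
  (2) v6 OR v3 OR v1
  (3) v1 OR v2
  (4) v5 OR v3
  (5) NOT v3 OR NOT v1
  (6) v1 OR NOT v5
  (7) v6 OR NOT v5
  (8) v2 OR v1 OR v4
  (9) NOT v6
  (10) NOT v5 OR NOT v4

v1=false, v2=true, v3=true, v4=false, v5=false, v6=false

Unit clause (NOT v6) forces v6 = false.
Unit clause (NOT v5) forces v5 = false.
Unit clause (v3) forces v3 = true.
Unit clause (NOT v1) forces v1 = false.
Unit clause (v2) forces v2 = true.
No clause remains; v4 is free.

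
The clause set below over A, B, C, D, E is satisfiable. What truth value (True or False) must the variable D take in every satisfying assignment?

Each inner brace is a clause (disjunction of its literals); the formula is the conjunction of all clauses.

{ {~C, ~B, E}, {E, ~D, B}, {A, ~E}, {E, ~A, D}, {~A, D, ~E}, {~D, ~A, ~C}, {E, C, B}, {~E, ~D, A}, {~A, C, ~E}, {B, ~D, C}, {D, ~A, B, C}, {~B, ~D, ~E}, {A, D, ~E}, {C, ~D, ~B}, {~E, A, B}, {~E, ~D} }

Suppose D = 1.
Unit clause (~E) forces E = 0.
Unit clause (B) forces B = 1.
Unit clause (~C) forces C = 0.
Now (C) is unsatisfied and unit — conflict.
So every satisfying assignment has D = False.

False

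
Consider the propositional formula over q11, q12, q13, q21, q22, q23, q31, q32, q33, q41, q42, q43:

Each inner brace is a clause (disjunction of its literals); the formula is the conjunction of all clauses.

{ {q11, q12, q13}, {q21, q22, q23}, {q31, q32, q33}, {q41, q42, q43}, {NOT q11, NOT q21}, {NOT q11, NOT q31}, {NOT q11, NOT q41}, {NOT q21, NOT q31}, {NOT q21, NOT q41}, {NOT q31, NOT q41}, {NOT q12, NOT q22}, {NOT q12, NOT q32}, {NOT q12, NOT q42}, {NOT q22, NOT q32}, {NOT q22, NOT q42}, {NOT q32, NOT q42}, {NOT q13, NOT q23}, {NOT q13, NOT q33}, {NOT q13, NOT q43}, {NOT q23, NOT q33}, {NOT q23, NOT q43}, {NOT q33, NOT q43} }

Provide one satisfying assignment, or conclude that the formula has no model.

UNSATISFIABLE

Case q11 = false:
Case q12 = true:
From the singleton clause (NOT q22), q22 = false.
From the singleton clause (NOT q32), q32 = false.
From the singleton clause (NOT q42), q42 = false.
Case q21 = true:
From the singleton clause (NOT q31), q31 = false.
From the singleton clause (q33), q33 = true.
From the singleton clause (NOT q41), q41 = false.
From the singleton clause (q43), q43 = true.
But (NOT q43) is also a unit clause — contradiction.
Backtrack on q21: now try q21 = false.
From the singleton clause (q23), q23 = true.
From the singleton clause (NOT q13), q13 = false.
From the singleton clause (NOT q33), q33 = false.
From the singleton clause (q31), q31 = true.
From the singleton clause (NOT q41), q41 = false.
From the singleton clause (q43), q43 = true.
But (NOT q43) is also a unit clause — contradiction.
Either choice for q21 ends in contradiction.
Backtrack on q12: now try q12 = false.
From the singleton clause (q13), q13 = true.
From the singleton clause (NOT q23), q23 = false.
From the singleton clause (NOT q33), q33 = false.
From the singleton clause (NOT q43), q43 = false.
Case q21 = true:
From the singleton clause (NOT q31), q31 = false.
From the singleton clause (q32), q32 = true.
From the singleton clause (NOT q41), q41 = false.
From the singleton clause (q42), q42 = true.
But (NOT q42) is also a unit clause — contradiction.
Backtrack on q21: now try q21 = false.
From the singleton clause (q22), q22 = true.
From the singleton clause (NOT q32), q32 = false.
From the singleton clause (q31), q31 = true.
From the singleton clause (NOT q41), q41 = false.
From the singleton clause (q42), q42 = true.
But (NOT q42) is also a unit clause — contradiction.
Either choice for q21 ends in contradiction.
Either choice for q12 ends in contradiction.
Backtrack on q11: now try q11 = true.
From the singleton clause (NOT q21), q21 = false.
From the singleton clause (NOT q31), q31 = false.
From the singleton clause (NOT q41), q41 = false.
Case q22 = true:
From the singleton clause (NOT q12), q12 = false.
From the singleton clause (NOT q32), q32 = false.
From the singleton clause (q33), q33 = true.
From the singleton clause (NOT q42), q42 = false.
From the singleton clause (q43), q43 = true.
But (NOT q43) is also a unit clause — contradiction.
Backtrack on q22: now try q22 = false.
From the singleton clause (q23), q23 = true.
From the singleton clause (NOT q13), q13 = false.
From the singleton clause (NOT q33), q33 = false.
From the singleton clause (q32), q32 = true.
From the singleton clause (NOT q12), q12 = false.
From the singleton clause (NOT q42), q42 = false.
From the singleton clause (q43), q43 = true.
But (NOT q43) is also a unit clause — contradiction.
Either choice for q22 ends in contradiction.
Either choice for q11 ends in contradiction.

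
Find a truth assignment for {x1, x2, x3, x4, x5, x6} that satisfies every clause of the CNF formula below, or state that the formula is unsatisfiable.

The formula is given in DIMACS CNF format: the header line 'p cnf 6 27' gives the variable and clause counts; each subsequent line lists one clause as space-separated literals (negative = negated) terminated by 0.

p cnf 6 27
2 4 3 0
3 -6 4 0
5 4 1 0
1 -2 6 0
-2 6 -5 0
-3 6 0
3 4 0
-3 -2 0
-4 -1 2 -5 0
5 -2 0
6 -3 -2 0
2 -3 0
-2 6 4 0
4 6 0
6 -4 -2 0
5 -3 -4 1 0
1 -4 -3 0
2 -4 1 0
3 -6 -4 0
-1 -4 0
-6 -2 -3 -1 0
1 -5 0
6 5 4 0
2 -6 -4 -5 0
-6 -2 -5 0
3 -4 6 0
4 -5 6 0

UNSATISFIABLE

Case x3 = False:
The clause (x4) is unit, so x4 = True.
The clause (¬x6) is unit, so x6 = False.
Now (x6) is unsatisfied and unit — conflict.
So x3 must be the other value — set x3 = True.
The clause (x6) is unit, so x6 = True.
The clause (¬x2) is unit, so x2 = False.
Now (x2) is unsatisfied and unit — conflict.
Neither x3 = True nor x3 = False works.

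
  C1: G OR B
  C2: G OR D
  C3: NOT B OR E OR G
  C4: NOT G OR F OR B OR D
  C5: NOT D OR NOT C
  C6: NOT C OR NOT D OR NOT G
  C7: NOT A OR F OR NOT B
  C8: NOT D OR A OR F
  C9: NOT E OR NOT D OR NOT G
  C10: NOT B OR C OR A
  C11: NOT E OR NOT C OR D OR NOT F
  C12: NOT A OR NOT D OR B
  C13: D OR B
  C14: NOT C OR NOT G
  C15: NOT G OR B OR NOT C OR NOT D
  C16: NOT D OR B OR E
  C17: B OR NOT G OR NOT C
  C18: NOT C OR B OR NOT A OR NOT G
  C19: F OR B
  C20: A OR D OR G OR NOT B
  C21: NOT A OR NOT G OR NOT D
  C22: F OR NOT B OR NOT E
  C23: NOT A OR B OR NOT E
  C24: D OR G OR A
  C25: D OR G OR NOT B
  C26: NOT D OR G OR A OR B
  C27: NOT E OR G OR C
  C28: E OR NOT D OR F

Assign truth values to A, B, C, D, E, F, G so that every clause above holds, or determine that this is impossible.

A: true, B: true, C: false, D: false, E: false, F: true, G: true

Case G = true:
(NOT C) alone gives C = false.
Case E = false:
Case B = true:
(A) alone gives A = true.
(F) alone gives F = true.
(NOT D) alone gives D = false.
All clauses are satisfied.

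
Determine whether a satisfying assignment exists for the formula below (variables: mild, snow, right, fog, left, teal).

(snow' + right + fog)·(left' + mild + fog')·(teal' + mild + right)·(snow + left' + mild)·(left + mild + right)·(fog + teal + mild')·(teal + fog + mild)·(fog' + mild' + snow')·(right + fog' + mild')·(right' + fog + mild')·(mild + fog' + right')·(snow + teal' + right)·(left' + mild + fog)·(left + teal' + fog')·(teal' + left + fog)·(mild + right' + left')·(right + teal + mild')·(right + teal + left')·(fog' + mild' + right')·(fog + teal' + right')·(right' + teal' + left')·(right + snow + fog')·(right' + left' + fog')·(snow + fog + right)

No, unsatisfiable

Case snow = 0:
Case left = 0:
Case mild = 1:
Case fog = 1:
From the singleton clause (right), right = 1.
But (right') is also a unit clause — contradiction.
So fog must be the other value — set fog = 0.
From the singleton clause (teal), teal = 1.
But (teal') is also a unit clause — contradiction.
Neither fog = 1 nor fog = 0 works.
So mild must be the other value — set mild = 0.
From the singleton clause (right), right = 1.
From the singleton clause (fog'), fog = 0.
From the singleton clause (teal), teal = 1.
But (teal') is also a unit clause — contradiction.
Neither mild = 1 nor mild = 0 works.
So left must be the other value — set left = 1.
From the singleton clause (mild), mild = 1.
Case fog = 1:
From the singleton clause (right), right = 1.
But (right') is also a unit clause — contradiction.
So fog must be the other value — set fog = 0.
From the singleton clause (teal), teal = 1.
From the singleton clause (right'), right = 0.
But (right) is also a unit clause — contradiction.
Neither fog = 1 nor fog = 0 works.
Neither left = 1 nor left = 0 works.
So snow must be the other value — set snow = 1.
Case right = 1:
Case fog = 0:
From the singleton clause (mild'), mild = 0.
From the singleton clause (teal), teal = 1.
But (teal') is also a unit clause — contradiction.
So fog must be the other value — set fog = 1.
From the singleton clause (mild'), mild = 0.
But (mild) is also a unit clause — contradiction.
Neither fog = 1 nor fog = 0 works.
So right must be the other value — set right = 0.
From the singleton clause (fog), fog = 1.
From the singleton clause (mild'), mild = 0.
From the singleton clause (left'), left = 0.
But (left) is also a unit clause — contradiction.
Neither right = 1 nor right = 0 works.
Neither snow = 1 nor snow = 0 works.
No assignment satisfies every clause.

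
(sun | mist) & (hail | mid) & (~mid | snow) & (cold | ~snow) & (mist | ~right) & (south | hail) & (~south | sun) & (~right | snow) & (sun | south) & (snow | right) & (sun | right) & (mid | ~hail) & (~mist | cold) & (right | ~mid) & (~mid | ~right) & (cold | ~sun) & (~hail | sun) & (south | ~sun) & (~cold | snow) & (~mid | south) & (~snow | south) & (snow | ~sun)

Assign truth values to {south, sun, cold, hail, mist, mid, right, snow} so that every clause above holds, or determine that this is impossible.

UNSATISFIABLE

Try sun = 1.
(cold) alone gives cold = 1.
(south) alone gives south = 1.
(snow) alone gives snow = 1.
Try hail = 1.
(mid) alone gives mid = 1.
(right) alone gives right = 1.
But (~right) is also a unit clause — contradiction.
Backtrack on hail: now try hail = 0.
(mid) alone gives mid = 1.
(right) alone gives right = 1.
But (~right) is also a unit clause — contradiction.
Both values of hail lead to a conflict.
Backtrack on sun: now try sun = 0.
(mist) alone gives mist = 1.
(~south) alone gives south = 0.
But (south) is also a unit clause — contradiction.
Both values of sun lead to a conflict.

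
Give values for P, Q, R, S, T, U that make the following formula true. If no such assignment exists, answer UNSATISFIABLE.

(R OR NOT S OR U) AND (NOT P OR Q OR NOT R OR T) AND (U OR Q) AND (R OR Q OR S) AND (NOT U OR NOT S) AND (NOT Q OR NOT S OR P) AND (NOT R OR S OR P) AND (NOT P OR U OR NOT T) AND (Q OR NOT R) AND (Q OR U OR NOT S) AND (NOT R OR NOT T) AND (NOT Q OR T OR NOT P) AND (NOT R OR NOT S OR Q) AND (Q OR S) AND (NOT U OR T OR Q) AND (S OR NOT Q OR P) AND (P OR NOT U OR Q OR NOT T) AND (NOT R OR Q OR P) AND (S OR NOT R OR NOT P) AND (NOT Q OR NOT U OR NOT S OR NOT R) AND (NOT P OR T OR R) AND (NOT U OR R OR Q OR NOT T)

Try U = true.
Unit clause (NOT S) forces S = false.
Unit clause (Q) forces Q = true.
Unit clause (P) forces P = true.
Unit clause (T) forces T = true.
Unit clause (NOT R) forces R = false.
This assignment satisfies each clause.

P ↦ true, Q ↦ true, R ↦ false, S ↦ false, T ↦ true, U ↦ true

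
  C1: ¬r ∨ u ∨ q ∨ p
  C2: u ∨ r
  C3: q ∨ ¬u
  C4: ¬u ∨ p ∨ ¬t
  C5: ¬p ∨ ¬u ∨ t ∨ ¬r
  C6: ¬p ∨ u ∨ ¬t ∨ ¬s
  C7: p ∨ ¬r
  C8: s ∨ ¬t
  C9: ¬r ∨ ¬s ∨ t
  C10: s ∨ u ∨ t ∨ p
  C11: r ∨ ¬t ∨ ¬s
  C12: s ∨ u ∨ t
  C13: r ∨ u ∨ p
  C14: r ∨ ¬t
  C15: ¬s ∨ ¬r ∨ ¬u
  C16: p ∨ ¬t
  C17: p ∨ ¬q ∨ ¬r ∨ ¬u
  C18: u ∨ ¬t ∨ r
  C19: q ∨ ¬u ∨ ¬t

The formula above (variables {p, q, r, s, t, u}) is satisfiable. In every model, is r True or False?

Suppose r = True.
The clause (p) is unit, so p = True.
Suppose q = True.
Suppose u = False.
Suppose t = False.
The clause (¬s) is unit, so s = False.
But (s) is also a unit clause — contradiction.
Backtrack on t: now try t = True.
The clause (¬s) is unit, so s = False.
But (s) is also a unit clause — contradiction.
Either choice for t ends in contradiction.
Backtrack on u: now try u = True.
The clause (t) is unit, so t = True.
The clause (s) is unit, so s = True.
But (¬s) is also a unit clause — contradiction.
Either choice for u ends in contradiction.
Backtrack on q: now try q = False.
The clause (¬u) is unit, so u = False.
Suppose t = False.
The clause (¬s) is unit, so s = False.
But (s) is also a unit clause — contradiction.
Backtrack on t: now try t = True.
The clause (¬s) is unit, so s = False.
But (s) is also a unit clause — contradiction.
Either choice for t ends in contradiction.
Either choice for q ends in contradiction.
So every satisfying assignment has r = False.

False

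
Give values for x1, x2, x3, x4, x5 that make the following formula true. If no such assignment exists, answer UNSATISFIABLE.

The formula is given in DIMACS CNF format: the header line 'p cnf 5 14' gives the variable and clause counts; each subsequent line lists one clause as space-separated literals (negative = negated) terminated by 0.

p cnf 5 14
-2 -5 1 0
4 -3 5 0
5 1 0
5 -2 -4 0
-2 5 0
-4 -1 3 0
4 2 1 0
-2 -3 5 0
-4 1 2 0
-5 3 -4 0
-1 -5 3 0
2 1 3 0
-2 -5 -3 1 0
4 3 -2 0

x1 ↦ True,  x2 ↦ False,  x3 ↦ True,  x4 ↦ False,  x5 ↦ True

Case x5 = True:
Case x2 = False:
Case x4 = False:
From the singleton clause (x1), x1 = True.
From the singleton clause (x3), x3 = True.
This assignment satisfies each clause.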